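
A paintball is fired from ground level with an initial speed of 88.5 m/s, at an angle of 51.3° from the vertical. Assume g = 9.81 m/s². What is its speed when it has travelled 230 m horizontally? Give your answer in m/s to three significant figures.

72.7 m/s

Horizontal component vₓ = 88.50 sin 51.3° = 69.07 m/s; vertical v_y0 = 88.50 cos 51.3° = 55.33 m/s.
At x = 230 m, t = x/vₓ = 230/69.07 = 3.330 s.
Vertical velocity there: v_y = v_y0 − g t = 55.33 − 9.81 × 3.330 = 22.67 m/s.
Speed: √(vₓ² + v_y²) = √(69.07² + 22.67²) = 72.69 m/s.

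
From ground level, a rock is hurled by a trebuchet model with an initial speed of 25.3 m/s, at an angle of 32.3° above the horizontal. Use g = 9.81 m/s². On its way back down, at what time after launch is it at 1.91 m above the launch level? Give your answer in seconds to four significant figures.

2.607 s

Components: vₓ = 25.30 cos 32.3° = 21.39 m/s, v_y0 = 25.30 sin 32.3° = 13.52 m/s.
Require v_y0 t − ½ g t² = 1.91, i.e. 4.905 t² − 13.52 t + 1.91 = 0.
t = [13.52 ± √(13.52² − 2·9.81·1.91)] / 9.81 = (13.52 ± 12.05) / 9.81, so t = 0.1494 s or t = 2.607 s.
The descending-branch root is 2.607 s.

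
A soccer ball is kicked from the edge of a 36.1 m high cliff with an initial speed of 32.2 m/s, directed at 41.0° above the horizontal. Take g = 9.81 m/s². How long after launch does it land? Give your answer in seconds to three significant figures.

vₓ = 32.20 cos 41.0° = 24.30 m/s; v_y0 = 32.20 sin 41.0° = 21.13 m/s.
The projectile lands when y = 36.1 + (21.13) t − ½·9.81·t² = 0. Positive root: t = (21.13 + √(21.13² + 2·9.81·36.1)) / 9.81 = (21.13 + 33.98) / 9.81 = 5.617 s.

5.62 s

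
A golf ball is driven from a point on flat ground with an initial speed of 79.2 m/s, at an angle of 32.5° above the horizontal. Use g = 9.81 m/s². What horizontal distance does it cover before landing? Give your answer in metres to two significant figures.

580 m

Horizontal component vₓ = 79.20 cos 32.5° = 66.80 m/s; vertical v_y0 = 79.20 sin 32.5° = 42.55 m/s.
Flight time T = 2 v_y0 / g = 8.676 s.
Range: R = vₓ T = 66.80 × 8.676 = 579.5 m.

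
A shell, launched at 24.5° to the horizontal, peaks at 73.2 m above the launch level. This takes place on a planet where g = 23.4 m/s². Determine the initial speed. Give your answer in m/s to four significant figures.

141.1 m/s

At the peak v_y = 0, so v_y0 = √(2gH) = √(2 × 23.4 × 73.2) = 58.53 m/s.
v_y0 = v₀ sin θ ⇒ v₀ = 58.53 / sin 24.5° = 141.1 m/s.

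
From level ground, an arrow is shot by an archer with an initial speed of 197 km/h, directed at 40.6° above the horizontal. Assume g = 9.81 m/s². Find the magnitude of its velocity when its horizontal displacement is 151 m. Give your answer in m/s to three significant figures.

Convert: 197 km/h = 197/3.6 = 54.72 m/s.
vₓ = 54.72 cos 40.6° = 41.55 m/s; v_y0 = 54.72 sin 40.6° = 35.61 m/s.
Time to reach x = 151 m: t = x/vₓ = 151/41.55 = 3.634 s.
Vertical velocity there: v_y = v_y0 − g t = 35.61 − 9.81 × 3.634 = −0.04030 m/s.
Speed: √(vₓ² + v_y²) = √(41.55² + 0.04030²) = 41.55 m/s.

41.5 m/s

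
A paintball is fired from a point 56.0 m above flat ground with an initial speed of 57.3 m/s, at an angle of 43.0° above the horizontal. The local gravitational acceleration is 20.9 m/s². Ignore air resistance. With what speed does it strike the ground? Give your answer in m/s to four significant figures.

74.99 m/s

Components: vₓ = 57.30 cos 43.0° = 41.91 m/s, v_y0 = 57.30 sin 43.0° = 39.08 m/s.
The projectile lands when y = 56.0 + (39.08) t − ½·20.9·t² = 0. Positive root: t = (39.08 + √(39.08² + 2·20.9·56.0)) / 20.9 = (39.08 + 62.19) / 20.9 = 4.846 s.
Vertical velocity at impact: v_y = v_y0 − g t = 39.08 − 20.9 × 4.846 = −62.19 m/s.
Speed: |v| = √(vₓ² + v_y²) = √(41.91² + 62.19²) = 74.99 m/s.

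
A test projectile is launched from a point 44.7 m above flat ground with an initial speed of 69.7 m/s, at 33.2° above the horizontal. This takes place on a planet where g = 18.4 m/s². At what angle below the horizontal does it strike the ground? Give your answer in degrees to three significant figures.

43.7°

Components: vₓ = 69.70 cos 33.2° = 58.32 m/s, v_y0 = 69.70 sin 33.2° = 38.17 m/s.
The projectile lands when y = 44.7 + (38.17) t − ½·18.4·t² = 0. Positive root: t = (38.17 + √(38.17² + 2·18.4·44.7)) / 18.4 = (38.17 + 55.69) / 18.4 = 5.101 s.
At impact: v_y = v_y0 − g t = −55.69 m/s; vₓ = 58.32 m/s.
Angle below horizontal: arctan(|v_y|/vₓ) = arctan(55.69/58.32) = 43.68°.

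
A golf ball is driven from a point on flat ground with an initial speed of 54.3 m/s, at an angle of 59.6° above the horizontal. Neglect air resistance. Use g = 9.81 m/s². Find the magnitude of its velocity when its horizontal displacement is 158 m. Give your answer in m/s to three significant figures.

Resolve: vₓ = 54.30 cos 59.6° = 27.48 m/s and v_y0 = 54.30 sin 59.6° = 46.83 m/s.
Time to reach x = 158 m: t = x/vₓ = 158/27.48 = 5.750 s.
Vertical velocity there: v_y = v_y0 − g t = 46.83 − 9.81 × 5.750 = −9.574 m/s.
Speed: √(vₓ² + v_y²) = √(27.48² + 9.574²) = 29.10 m/s.

29.1 m/s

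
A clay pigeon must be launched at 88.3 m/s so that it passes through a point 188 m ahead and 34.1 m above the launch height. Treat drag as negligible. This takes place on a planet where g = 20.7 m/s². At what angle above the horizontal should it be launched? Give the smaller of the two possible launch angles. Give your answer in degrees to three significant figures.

Trajectory: y = x tanθ − g x² (1 + tan²θ)/(2v₀²). With x = 188, y = 34.1, v₀ = 88.3, g = 20.7:
46.92 tan²θ − 188 tanθ + (81.02) = 0.
tanθ = [188 ± √(188² − 4 × 46.92 × (81.02))] / (2 × 46.92) = (188 ± 141.9) / 93.83, giving tanθ = 0.4911 or 3.516.
θ = 26.16° or 74.12°; the smaller is 26.16°.

26.2°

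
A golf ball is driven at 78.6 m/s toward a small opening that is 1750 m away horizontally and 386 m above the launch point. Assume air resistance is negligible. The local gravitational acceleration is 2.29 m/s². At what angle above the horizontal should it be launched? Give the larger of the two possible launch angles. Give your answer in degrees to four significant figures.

67.18°

Trajectory: y = x tanθ − g x² (1 + tan²θ)/(2v₀²). With x = 1750, y = 386, v₀ = 78.6, g = 2.29:
567.6 tan²θ − 1750 tanθ + (953.6) = 0.
tanθ = [1750 ± √(1750² − 4 × 567.6 × (953.6))] / (2 × 567.6) = (1750 ± 947.4) / 1135, giving tanθ = 0.7071 or 2.376.
θ = 35.26° or 67.18°; the larger is 67.18°.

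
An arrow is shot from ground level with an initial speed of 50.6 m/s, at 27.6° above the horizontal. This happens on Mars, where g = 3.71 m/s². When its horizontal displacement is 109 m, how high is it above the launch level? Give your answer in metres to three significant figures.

46.0 m

vₓ = 50.60 cos 27.6° = 44.84 m/s; v_y0 = 50.60 sin 27.6° = 23.44 m/s.
At x = 109 m, t = x/vₓ = 109/44.84 = 2.431 s.
Height: y = v_y0 t − ½ g t² = 23.44 × 2.431 − 1.855 × 2.431² = 56.98 − 10.96 = 46.02 m.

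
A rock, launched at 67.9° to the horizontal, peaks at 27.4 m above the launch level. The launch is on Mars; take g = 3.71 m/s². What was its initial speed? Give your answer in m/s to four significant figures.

15.39 m/s

At the peak v_y = 0, so v_y0 = √(2gH) = √(2 × 3.71 × 27.4) = 14.26 m/s.
v_y0 = v₀ sin θ ⇒ v₀ = 14.26 / sin 67.9° = 15.39 m/s.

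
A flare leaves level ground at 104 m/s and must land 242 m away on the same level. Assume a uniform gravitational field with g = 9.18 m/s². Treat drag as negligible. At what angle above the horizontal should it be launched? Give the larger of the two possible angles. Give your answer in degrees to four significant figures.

From R = (v₀²/g) sin 2θ: sin 2θ = 9.18 × 242 / 10816 = 0.2054.
2θ = 11.85° or 180° − 11.85° = 168.1°, so θ = 5.926° or 84.07°.
The larger angle is 84.07°.

84.07°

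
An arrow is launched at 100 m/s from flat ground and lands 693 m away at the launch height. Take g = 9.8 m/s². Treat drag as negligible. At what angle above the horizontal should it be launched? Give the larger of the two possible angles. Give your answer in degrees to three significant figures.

Level-ground range R = v₀² sin(2θ)/g ⇒ sin(2θ) = gR/v₀² = 9.80 × 693 / 100² = 0.6791.
2θ = 42.78° or 180° − 42.78° = 137.2°, so θ = 21.39° or 68.61°.
The larger angle is 68.61°.

68.6°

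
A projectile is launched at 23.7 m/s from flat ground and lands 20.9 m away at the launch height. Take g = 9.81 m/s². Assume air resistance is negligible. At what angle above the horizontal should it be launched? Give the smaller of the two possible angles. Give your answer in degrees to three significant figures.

10.7°

R = v₀² sin 2θ / g gives sin 2θ = gR/v₀² = 9.81·20.9/23.7² = 0.3650.
2θ = 21.41° or 180° − 21.41° = 158.6°, so θ = 10.70° or 79.30°.
The smaller angle is 10.70°.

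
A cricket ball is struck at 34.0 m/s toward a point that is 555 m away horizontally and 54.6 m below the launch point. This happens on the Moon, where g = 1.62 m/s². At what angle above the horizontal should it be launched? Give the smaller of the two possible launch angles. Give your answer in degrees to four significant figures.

18.46°

Trajectory: y = x tanθ − g x² (1 + tan²θ)/(2v₀²). With x = 555, y = −54.6, v₀ = 34.0, g = 1.62:
215.8 tan²θ − 555 tanθ + (161.2) = 0.
tanθ = [555 ± √(555² − 4 × 215.8 × (161.2))] / (2 × 215.8) = (555 ± 410.9) / 431.7, giving tanθ = 0.3338 or 2.238.
θ = 18.46° or 65.92°; the smaller is 18.46°.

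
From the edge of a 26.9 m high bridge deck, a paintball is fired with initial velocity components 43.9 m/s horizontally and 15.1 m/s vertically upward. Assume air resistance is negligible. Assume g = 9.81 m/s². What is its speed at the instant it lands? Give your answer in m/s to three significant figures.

51.8 m/s

Vertical motion (up positive, ground at y = 0): 4.905 t² − (15.10) t − 26.9 = 0, so t = (15.10 + √(15.10² + 2·9.81·26.9)) / 9.81 = (15.10 + 27.49) / 9.81 = 4.342 s.
Vertical velocity at impact: v_y = v_y0 − g t = 15.10 − 9.81 × 4.342 = −27.49 m/s.
Speed: |v| = √(vₓ² + v_y²) = √(43.90² + 27.49²) = 51.80 m/s.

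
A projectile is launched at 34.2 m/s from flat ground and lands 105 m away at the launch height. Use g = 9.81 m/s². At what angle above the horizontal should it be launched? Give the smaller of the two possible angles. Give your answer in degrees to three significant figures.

30.9°

Level-ground range R = v₀² sin(2θ)/g ⇒ sin(2θ) = gR/v₀² = 9.81 × 105 / 34.2² = 0.8807.
2θ = 61.72° or 180° − 61.72° = 118.3°, so θ = 30.86° or 59.14°.
The smaller angle is 30.86°.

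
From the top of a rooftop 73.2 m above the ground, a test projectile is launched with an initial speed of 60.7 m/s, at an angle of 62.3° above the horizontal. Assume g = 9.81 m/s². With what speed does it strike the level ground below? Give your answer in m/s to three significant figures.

71.6 m/s

vₓ = 60.70 cos 62.3° = 28.22 m/s; v_y0 = 60.70 sin 62.3° = 53.74 m/s.
Vertical motion (up positive, ground at y = 0): 4.905 t² − (53.74) t − 73.2 = 0, so t = (53.74 + √(53.74² + 2·9.81·73.2)) / 9.81 = (53.74 + 65.76) / 9.81 = 12.18 s.
Vertical velocity at impact: v_y = v_y0 − g t = 53.74 − 9.81 × 12.18 = −65.76 m/s.
Speed: |v| = √(vₓ² + v_y²) = √(28.22² + 65.76²) = 71.56 m/s.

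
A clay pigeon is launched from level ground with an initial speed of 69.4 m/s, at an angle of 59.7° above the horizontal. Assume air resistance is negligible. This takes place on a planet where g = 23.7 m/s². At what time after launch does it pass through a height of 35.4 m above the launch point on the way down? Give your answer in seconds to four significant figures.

4.373 s

Horizontal component vₓ = 69.40 cos 59.7° = 35.01 m/s; vertical v_y0 = 69.40 sin 59.7° = 59.92 m/s.
Require v_y0 t − ½ g t² = 35.4, i.e. 11.85 t² − 59.92 t + 35.4 = 0.
t = [59.92 ± √(59.92² − 2·23.7·35.4)] / 23.7 = (59.92 ± 43.73) / 23.7, so t = 0.6831 s or t = 4.373 s.
The descending-branch root is 4.373 s.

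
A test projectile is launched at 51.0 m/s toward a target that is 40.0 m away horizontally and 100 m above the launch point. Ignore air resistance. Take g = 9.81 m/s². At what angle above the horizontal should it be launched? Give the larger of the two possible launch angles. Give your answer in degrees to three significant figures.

84.1°

Trajectory: y = x tanθ − g x² (1 + tan²θ)/(2v₀²). With x = 40.0, y = 100, v₀ = 51.0, g = 9.81:
3.017 tan²θ − 40.0 tanθ + (103.0) = 0.
tanθ = [40.0 ± √(40.0² − 4 × 3.017 × (103.0))] / (2 × 3.017) = (40.0 ± 18.89) / 6.035, giving tanθ = 3.499 or 9.758.
θ = 74.05° or 84.15°; the larger is 84.15°.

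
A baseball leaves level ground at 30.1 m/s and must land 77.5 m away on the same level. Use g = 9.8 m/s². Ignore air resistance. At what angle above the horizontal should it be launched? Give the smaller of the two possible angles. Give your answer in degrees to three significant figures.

Level-ground range R = v₀² sin(2θ)/g ⇒ sin(2θ) = gR/v₀² = 9.80 × 77.5 / 30.1² = 0.8383.
2θ = 56.96° or 180° − 56.96° = 123.0°, so θ = 28.48° or 61.52°.
The smaller angle is 28.48°.

28.5°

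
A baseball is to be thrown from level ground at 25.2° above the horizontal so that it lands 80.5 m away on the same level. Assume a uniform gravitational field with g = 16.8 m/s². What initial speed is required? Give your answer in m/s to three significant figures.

Level-ground range: R = v₀² sin(2θ)/g, so v₀ = √(gR / sin 2θ).
v₀ = √(16.8 × 80.5 / sin 50.40°) = √(1352 / 0.7705) = √1755.2 = 41.90 m/s.

41.9 m/s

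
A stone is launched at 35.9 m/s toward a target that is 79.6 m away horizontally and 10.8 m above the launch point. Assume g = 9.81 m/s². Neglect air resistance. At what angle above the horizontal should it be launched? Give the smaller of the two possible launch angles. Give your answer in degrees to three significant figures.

27.5°

Trajectory: y = x tanθ − g x² (1 + tan²θ)/(2v₀²). With x = 79.6, y = 10.8, v₀ = 35.9, g = 9.81:
24.11 tan²θ − 79.6 tanθ + (34.91) = 0.
tanθ = [79.6 ± √(79.6² − 4 × 24.11 × (34.91))] / (2 × 24.11) = (79.6 ± 54.48) / 48.23, giving tanθ = 0.5208 or 2.780.
θ = 27.51° or 70.22°; the smaller is 27.51°.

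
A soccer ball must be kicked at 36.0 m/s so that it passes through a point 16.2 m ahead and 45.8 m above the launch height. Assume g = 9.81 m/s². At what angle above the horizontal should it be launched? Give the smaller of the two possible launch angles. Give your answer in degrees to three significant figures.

Trajectory: y = x tanθ − g x² (1 + tan²θ)/(2v₀²). With x = 16.2, y = 45.8, v₀ = 36.0, g = 9.81:
0.9933 tan²θ − 16.2 tanθ + (46.79) = 0.
tanθ = [16.2 ± √(16.2² − 4 × 0.9933 × (46.79))] / (2 × 0.9933) = (16.2 ± 8.748) / 1.987, giving tanθ = 3.751 or 12.56.
θ = 75.07° or 85.45°; the smaller is 75.07°.

75.1°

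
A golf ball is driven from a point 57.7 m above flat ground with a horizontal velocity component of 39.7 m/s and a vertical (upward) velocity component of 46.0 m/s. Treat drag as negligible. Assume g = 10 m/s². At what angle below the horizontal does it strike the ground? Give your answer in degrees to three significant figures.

55.2°

Vertical motion (up positive, ground at y = 0): 5.000 t² − (46.00) t − 57.7 = 0, so t = (46.00 + √(46.00² + 2·10.0·57.7)) / 10.0 = (46.00 + 57.18) / 10.0 = 10.32 s.
At impact: v_y = v_y0 − g t = −57.18 m/s; vₓ = 39.70 m/s.
Angle below horizontal: arctan(|v_y|/vₓ) = arctan(57.18/39.70) = 55.23°.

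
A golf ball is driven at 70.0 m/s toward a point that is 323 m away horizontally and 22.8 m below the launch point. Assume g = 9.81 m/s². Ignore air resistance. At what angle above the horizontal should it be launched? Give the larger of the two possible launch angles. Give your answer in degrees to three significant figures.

Trajectory: y = x tanθ − g x² (1 + tan²θ)/(2v₀²). With x = 323, y = −22.8, v₀ = 70.0, g = 9.81:
104.4 tan²θ − 323 tanθ + (81.64) = 0.
tanθ = [323 ± √(323² − 4 × 104.4 × (81.64))] / (2 × 104.4) = (323 ± 265.0) / 208.9, giving tanθ = 0.2777 or 2.815.
θ = 15.52° or 70.44°; the larger is 70.44°.

70.4°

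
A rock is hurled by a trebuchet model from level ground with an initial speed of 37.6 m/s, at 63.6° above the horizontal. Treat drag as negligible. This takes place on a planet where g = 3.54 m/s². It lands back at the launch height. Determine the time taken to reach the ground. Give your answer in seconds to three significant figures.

19.0 s

Resolve: vₓ = 37.60 cos 63.6° = 16.72 m/s and v_y0 = 37.60 sin 63.6° = 33.68 m/s.
Landing at launch height ⇒ T = 2 v_y0 / g = 2 × 33.68 / 3.54 = 19.03 s.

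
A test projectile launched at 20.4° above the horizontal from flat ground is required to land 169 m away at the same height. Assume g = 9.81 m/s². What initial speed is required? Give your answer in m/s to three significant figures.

On level ground R = v₀² sin 2θ / g ⇒ v₀ = √(gR / sin 2θ).
v₀ = √(9.81 × 169 / sin 40.80°) = √(1658 / 0.6534) = √2537.2 = 50.37 m/s.

50.4 m/s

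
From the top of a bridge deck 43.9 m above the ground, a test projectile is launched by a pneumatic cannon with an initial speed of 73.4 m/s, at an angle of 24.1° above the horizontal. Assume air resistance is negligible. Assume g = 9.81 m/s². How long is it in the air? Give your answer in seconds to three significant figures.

7.33 s

Horizontal component vₓ = 73.40 cos 24.1° = 67.00 m/s; vertical v_y0 = 73.40 sin 24.1° = 29.97 m/s.
The projectile lands when y = 43.9 + (29.97) t − ½·9.81·t² = 0. Positive root: t = (29.97 + √(29.97² + 2·9.81·43.9)) / 9.81 = (29.97 + 41.95) / 9.81 = 7.331 s.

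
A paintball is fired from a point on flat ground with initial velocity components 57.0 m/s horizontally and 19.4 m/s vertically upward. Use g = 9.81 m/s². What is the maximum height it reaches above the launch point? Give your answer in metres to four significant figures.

Peak height H = v_y0² / (2g) = 376.36 / 19.62 = 19.18 m.

19.18 m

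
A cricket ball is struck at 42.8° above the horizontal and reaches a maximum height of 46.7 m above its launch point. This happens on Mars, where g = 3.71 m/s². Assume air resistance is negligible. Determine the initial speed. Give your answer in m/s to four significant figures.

27.40 m/s

At the peak v_y = 0, so v_y0 = √(2gH) = √(2 × 3.71 × 46.7) = 18.61 m/s.
v_y0 = v₀ sin θ ⇒ v₀ = 18.61 / sin 42.8° = 27.40 m/s.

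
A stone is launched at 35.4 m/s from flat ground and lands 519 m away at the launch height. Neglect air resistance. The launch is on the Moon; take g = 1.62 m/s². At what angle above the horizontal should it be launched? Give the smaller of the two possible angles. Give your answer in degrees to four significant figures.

From R = (v₀²/g) sin 2θ: sin 2θ = 1.62 × 519 / 1253.2 = 0.6709.
2θ = 42.14° or 180° − 42.14° = 137.9°, so θ = 21.07° or 68.93°.
The smaller angle is 21.07°.

21.07°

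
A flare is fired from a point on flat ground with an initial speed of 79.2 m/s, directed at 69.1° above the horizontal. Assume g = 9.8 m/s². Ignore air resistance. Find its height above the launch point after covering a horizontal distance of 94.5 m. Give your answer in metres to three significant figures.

Resolve: vₓ = 79.20 cos 69.1° = 28.25 m/s and v_y0 = 79.20 sin 69.1° = 73.99 m/s.
x = vₓ t ⇒ t = 94.5/28.25 = 3.345 s.
Height: y = v_y0 t − ½ g t² = 73.99 × 3.345 − 4.900 × 3.345² = 247.5 − 54.82 = 192.7 m.

193 m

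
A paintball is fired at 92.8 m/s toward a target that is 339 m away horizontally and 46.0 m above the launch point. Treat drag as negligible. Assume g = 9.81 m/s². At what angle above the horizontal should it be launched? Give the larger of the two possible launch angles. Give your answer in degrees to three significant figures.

Trajectory: y = x tanθ − g x² (1 + tan²θ)/(2v₀²). With x = 339, y = 46.0, v₀ = 92.8, g = 9.81:
65.45 tan²θ − 339 tanθ + (111.5) = 0.
tanθ = [339 ± √(339² − 4 × 65.45 × (111.5))] / (2 × 65.45) = (339 ± 292.8) / 130.9, giving tanθ = 0.3528 or 4.826.
θ = 19.43° or 78.29°; the larger is 78.29°.

78.3°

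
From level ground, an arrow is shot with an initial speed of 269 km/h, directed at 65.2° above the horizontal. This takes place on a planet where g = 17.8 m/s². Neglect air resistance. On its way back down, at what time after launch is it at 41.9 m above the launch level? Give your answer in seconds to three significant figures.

Convert: 269 km/h = 269/3.6 = 74.72 m/s.
Components: vₓ = 74.72 cos 65.2° = 31.34 m/s, v_y0 = 74.72 sin 65.2° = 67.83 m/s.
Require v_y0 t − ½ g t² = 41.9, i.e. 8.900 t² − 67.83 t + 41.9 = 0.
t = [67.83 ± √(67.83² − 2·17.8·41.9)] / 17.8 = (67.83 ± 55.76) / 17.8, so t = 0.6780 s or t = 6.943 s.
The descending-branch root is 6.943 s.

6.94 s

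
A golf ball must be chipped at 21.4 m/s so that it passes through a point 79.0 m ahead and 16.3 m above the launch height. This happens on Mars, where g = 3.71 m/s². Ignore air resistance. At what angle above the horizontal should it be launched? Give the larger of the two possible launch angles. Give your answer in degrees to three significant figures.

Trajectory: y = x tanθ − g x² (1 + tan²θ)/(2v₀²). With x = 79.0, y = 16.3, v₀ = 21.4, g = 3.71:
25.28 tan²θ − 79.0 tanθ + (41.58) = 0.
tanθ = [79.0 ± √(79.0² − 4 × 25.28 × (41.58))] / (2 × 25.28) = (79.0 ± 45.13) / 50.56, giving tanθ = 0.6699 or 2.455.
θ = 33.82° or 67.84°; the larger is 67.84°.

67.8°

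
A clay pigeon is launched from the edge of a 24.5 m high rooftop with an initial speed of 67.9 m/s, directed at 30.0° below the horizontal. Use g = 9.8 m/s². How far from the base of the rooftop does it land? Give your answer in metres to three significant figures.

38.7 m

Components: vₓ = 67.90 cos 30.0° = 58.80 m/s, v_y0 = −33.95 m/s (downward).
With up positive and y = 0 at the ground: y(t) = 24.5 + (−33.95) t − 4.900 t². Setting y = 0 and taking the positive root: t = [−33.95 + √(33.95² + 2·9.80·24.5)] / 9.80 = (−33.95 + 40.41) / 9.80 = 0.6590 s.
Horizontal distance: R = vₓ t = 58.80 × 0.6590 = 38.75 m.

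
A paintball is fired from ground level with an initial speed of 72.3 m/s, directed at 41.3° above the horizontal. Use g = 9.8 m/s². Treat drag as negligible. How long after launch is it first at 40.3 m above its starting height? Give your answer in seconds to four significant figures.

Components: vₓ = 72.30 cos 41.3° = 54.32 m/s, v_y0 = 72.30 sin 41.3° = 47.72 m/s.
Set y = v_y0 t − ½ g t² = 40.3: 4.900 t² − 47.72 t + 40.3 = 0.
t = [47.72 ± √(47.72² − 2·9.80·40.3)] / 9.80 = (47.72 ± 38.56) / 9.80, so t = 0.9342 s or t = 8.804 s.
The first (ascending) time is 0.9342 s.

0.9342 s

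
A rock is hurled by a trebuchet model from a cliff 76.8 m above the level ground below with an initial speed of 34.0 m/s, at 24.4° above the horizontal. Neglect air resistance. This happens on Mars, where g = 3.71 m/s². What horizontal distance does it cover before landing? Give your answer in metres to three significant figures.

vₓ = 34.00 cos 24.4° = 30.96 m/s; v_y0 = 34.00 sin 24.4° = 14.05 m/s.
The projectile lands when y = 76.8 + (14.05) t − ½·3.71·t² = 0. Positive root: t = (14.05 + √(14.05² + 2·3.71·76.8)) / 3.71 = (14.05 + 27.70) / 3.71 = 11.25 s.
Horizontal distance: R = vₓ t = 30.96 × 11.25 = 348.4 m.

348 m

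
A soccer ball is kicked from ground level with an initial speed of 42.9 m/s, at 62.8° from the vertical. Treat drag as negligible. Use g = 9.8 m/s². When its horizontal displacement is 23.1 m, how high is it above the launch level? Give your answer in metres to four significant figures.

vₓ = 42.90 sin 62.8° = 38.16 m/s; v_y0 = 42.90 cos 62.8° = 19.61 m/s.
x = vₓ t ⇒ t = 23.1/38.16 = 0.6054 s.
Height: y = v_y0 t − ½ g t² = 19.61 × 0.6054 − 4.900 × 0.6054² = 11.87 − 1.796 = 10.08 m.

10.08 m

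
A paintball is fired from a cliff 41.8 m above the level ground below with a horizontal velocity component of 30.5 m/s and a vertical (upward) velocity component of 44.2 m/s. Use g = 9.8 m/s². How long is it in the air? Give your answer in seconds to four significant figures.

Vertical motion (up positive, ground at y = 0): 4.900 t² − (44.20) t − 41.8 = 0, so t = (44.20 + √(44.20² + 2·9.80·41.8)) / 9.80 = (44.20 + 52.66) / 9.80 = 9.884 s.

9.884 s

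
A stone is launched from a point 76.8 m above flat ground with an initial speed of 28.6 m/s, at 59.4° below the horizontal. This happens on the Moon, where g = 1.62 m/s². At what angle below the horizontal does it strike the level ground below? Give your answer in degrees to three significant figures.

Resolve: vₓ = 28.60 cos 59.4° = 14.56 m/s and v_y0 = −24.62 m/s (downward).
Vertical motion (up positive, ground at y = 0): 0.8100 t² − (−24.62) t − 76.8 = 0, so t = (−24.62 + √(24.62² + 2·1.62·76.8)) / 1.62 = (−24.62 + 29.24) / 1.62 = 2.852 s.
At impact: v_y = v_y0 − g t = −29.24 m/s; vₓ = 14.56 m/s.
Angle below horizontal: arctan(|v_y|/vₓ) = arctan(29.24/14.56) = 63.53°.

63.5°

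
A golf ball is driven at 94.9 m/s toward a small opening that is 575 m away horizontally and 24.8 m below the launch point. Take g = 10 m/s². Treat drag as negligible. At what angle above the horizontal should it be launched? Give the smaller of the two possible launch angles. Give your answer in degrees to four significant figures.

Trajectory: y = x tanθ − g x² (1 + tan²θ)/(2v₀²). With x = 575, y = −24.8, v₀ = 94.9, g = 10.0:
183.6 tan²θ − 575 tanθ + (158.8) = 0.
tanθ = [575 ± √(575² − 4 × 183.6 × (158.8))] / (2 × 183.6) = (575 ± 462.7) / 367.1, giving tanθ = 0.3060 or 2.827.
θ = 17.01° or 70.52°; the smaller is 17.01°.

17.01°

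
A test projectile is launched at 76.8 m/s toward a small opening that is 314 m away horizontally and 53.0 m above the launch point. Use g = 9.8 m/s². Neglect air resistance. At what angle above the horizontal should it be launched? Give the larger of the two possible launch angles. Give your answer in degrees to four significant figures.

Trajectory: y = x tanθ − g x² (1 + tan²θ)/(2v₀²). With x = 314, y = 53.0, v₀ = 76.8, g = 9.80:
81.91 tan²θ − 314 tanθ + (134.9) = 0.
tanθ = [314 ± √(314² − 4 × 81.91 × (134.9))] / (2 × 81.91) = (314 ± 233.2) / 163.8, giving tanθ = 0.4931 or 3.340.
θ = 26.25° or 73.33°; the larger is 73.33°.

73.33°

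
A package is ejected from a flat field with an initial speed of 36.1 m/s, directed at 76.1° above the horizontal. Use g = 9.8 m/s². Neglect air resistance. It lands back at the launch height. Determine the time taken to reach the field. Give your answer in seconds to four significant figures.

7.152 s

Components: vₓ = 36.10 cos 76.1° = 8.672 m/s, v_y0 = 36.10 sin 76.1° = 35.04 m/s.
Time of flight on level ground: T = 2 v_y0 / g = 2 × 35.04 / 9.80 = 7.152 s.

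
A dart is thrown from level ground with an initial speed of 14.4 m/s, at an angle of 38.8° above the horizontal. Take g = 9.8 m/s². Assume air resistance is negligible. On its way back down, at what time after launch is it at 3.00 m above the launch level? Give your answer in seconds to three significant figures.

Components: vₓ = 14.40 cos 38.8° = 11.22 m/s, v_y0 = 14.40 sin 38.8° = 9.023 m/s.
Height y(t) = 9.023 t − 4.900 t² = 3.00 gives 4.900 t² − 9.023 t + 3.00 = 0.
Quadratic formula: t = (9.023 ± √22.616) / 9.80 = (9.023 ± 4.756) / 9.80 → t = 0.4355 s or 1.406 s.
The descending-branch root is 1.406 s.

1.41 s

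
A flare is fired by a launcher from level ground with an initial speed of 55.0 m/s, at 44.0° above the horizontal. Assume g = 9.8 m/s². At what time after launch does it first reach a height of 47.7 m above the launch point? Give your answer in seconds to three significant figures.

1.56 s

Components: vₓ = 55.00 cos 44.0° = 39.56 m/s, v_y0 = 55.00 sin 44.0° = 38.21 m/s.
Height y(t) = 38.21 t − 4.900 t² = 47.7 gives 4.900 t² − 38.21 t + 47.7 = 0.
Quadratic formula: t = (38.21 ± √524.79) / 9.80 = (38.21 ± 22.91) / 9.80 → t = 1.561 s or 6.236 s.
The first (ascending) time is 1.561 s.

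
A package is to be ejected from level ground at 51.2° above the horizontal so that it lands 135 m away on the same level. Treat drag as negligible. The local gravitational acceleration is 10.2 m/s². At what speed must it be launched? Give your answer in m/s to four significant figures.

37.55 m/s

On level ground R = v₀² sin 2θ / g ⇒ v₀ = √(gR / sin 2θ).
v₀ = √(10.2 × 135 / sin 102.4°) = √(1377 / 0.9767) = √1409.9 = 37.55 m/s.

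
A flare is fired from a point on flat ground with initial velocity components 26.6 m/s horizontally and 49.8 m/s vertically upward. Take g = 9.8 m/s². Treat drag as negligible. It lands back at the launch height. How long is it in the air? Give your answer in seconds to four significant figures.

It returns to y = 0 when t = 2 v_y0 / g = 2(49.80)/9.80 = 10.16 s.

10.16 s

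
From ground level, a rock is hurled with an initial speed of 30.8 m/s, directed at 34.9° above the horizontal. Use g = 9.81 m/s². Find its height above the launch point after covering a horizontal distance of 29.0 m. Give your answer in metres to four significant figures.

13.77 m

vₓ = 30.80 cos 34.9° = 25.26 m/s; v_y0 = 30.80 sin 34.9° = 17.62 m/s.
At x = 29.0 m, t = x/vₓ = 29.0/25.26 = 1.148 s.
Height: y = v_y0 t − ½ g t² = 17.62 × 1.148 − 4.905 × 1.148² = 20.23 − 6.465 = 13.77 m.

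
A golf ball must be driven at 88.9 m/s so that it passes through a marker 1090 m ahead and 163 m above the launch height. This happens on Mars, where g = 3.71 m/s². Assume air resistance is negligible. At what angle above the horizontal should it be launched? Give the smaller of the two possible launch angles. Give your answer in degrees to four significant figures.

24.67°

Trajectory: y = x tanθ − g x² (1 + tan²θ)/(2v₀²). With x = 1090, y = 163, v₀ = 88.9, g = 3.71:
278.9 tan²θ − 1090 tanθ + (441.9) = 0.
tanθ = [1090 ± √(1090² − 4 × 278.9 × (441.9))] / (2 × 278.9) = (1090 ± 833.8) / 557.7, giving tanθ = 0.4594 or 3.449.
θ = 24.67° or 73.83°; the smaller is 24.67°.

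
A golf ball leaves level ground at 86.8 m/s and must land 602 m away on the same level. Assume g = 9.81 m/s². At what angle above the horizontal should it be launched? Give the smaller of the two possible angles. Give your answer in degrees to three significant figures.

25.8°

R = v₀² sin 2θ / g gives sin 2θ = gR/v₀² = 9.81·602/86.8² = 0.7838.
2θ = 51.61° or 180° − 51.61° = 128.4°, so θ = 25.81° or 64.19°.
The smaller angle is 25.81°.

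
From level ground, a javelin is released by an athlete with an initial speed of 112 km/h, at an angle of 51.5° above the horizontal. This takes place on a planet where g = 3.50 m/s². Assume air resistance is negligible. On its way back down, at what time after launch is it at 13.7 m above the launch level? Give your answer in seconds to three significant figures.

13.3 s

Convert: 112 km/h = 112/3.6 = 31.11 m/s.
vₓ = 31.11 cos 51.5° = 19.37 m/s; v_y0 = 31.11 sin 51.5° = 24.35 m/s.
Require v_y0 t − ½ g t² = 13.7, i.e. 1.750 t² − 24.35 t + 13.7 = 0.
Quadratic formula: t = (24.35 ± √496.92) / 3.50 = (24.35 ± 22.29) / 3.50 → t = 0.5875 s or 13.33 s.
The descending-branch root is 13.33 s.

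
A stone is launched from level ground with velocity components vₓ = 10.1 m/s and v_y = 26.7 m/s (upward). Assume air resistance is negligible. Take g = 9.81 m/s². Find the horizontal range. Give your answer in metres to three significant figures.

55.0 m

Flight time T = 2 v_y0 / g = 5.443 s.
Range: R = vₓ T = 10.10 × 5.443 = 54.98 m.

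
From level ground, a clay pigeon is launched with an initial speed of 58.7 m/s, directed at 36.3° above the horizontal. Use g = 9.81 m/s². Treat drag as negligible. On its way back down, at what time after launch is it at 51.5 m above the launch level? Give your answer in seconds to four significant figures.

4.974 s

Components: vₓ = 58.70 cos 36.3° = 47.31 m/s, v_y0 = 58.70 sin 36.3° = 34.75 m/s.
Set y = v_y0 t − ½ g t² = 51.5: 4.905 t² − 34.75 t + 51.5 = 0.
Quadratic formula: t = (34.75 ± √197.21) / 9.81 = (34.75 ± 14.04) / 9.81 → t = 2.111 s or 4.974 s.
The descending-branch root is 4.974 s.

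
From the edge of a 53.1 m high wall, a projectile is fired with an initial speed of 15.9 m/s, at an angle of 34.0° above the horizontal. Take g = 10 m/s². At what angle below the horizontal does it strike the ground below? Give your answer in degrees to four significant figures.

68.68°

vₓ = 15.90 cos 34.0° = 13.18 m/s; v_y0 = 15.90 sin 34.0° = 8.891 m/s.
With up positive and y = 0 at the ground: y(t) = 53.1 + (8.891) t − 5.000 t². Setting y = 0 and taking the positive root: t = [8.891 + √(8.891² + 2·10.0·53.1)] / 10.0 = (8.891 + 33.78) / 10.0 = 4.267 s.
At impact: v_y = v_y0 − g t = −33.78 m/s; vₓ = 13.18 m/s.
Angle below horizontal: arctan(|v_y|/vₓ) = arctan(33.78/13.18) = 68.68°.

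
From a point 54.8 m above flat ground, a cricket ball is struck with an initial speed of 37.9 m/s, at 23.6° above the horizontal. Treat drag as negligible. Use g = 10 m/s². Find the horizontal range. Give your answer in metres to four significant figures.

Components: vₓ = 37.90 cos 23.6° = 34.73 m/s, v_y0 = 37.90 sin 23.6° = 15.17 m/s.
The projectile lands when y = 54.8 + (15.17) t − ½·10.0·t² = 0. Positive root: t = (15.17 + √(15.17² + 2·10.0·54.8)) / 10.0 = (15.17 + 36.42) / 10.0 = 5.159 s.
Horizontal distance: R = vₓ t = 34.73 × 5.159 = 179.2 m.

179.2 m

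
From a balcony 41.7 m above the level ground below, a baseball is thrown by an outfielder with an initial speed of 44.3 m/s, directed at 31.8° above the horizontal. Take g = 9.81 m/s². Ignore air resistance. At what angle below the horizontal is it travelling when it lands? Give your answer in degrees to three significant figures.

Components: vₓ = 44.30 cos 31.8° = 37.65 m/s, v_y0 = 44.30 sin 31.8° = 23.34 m/s.
The projectile lands when y = 41.7 + (23.34) t − ½·9.81·t² = 0. Positive root: t = (23.34 + √(23.34² + 2·9.81·41.7)) / 9.81 = (23.34 + 36.92) / 9.81 = 6.143 s.
At impact: v_y = v_y0 − g t = −36.92 m/s; vₓ = 37.65 m/s.
Angle below horizontal: arctan(|v_y|/vₓ) = arctan(36.92/37.65) = 44.44°.

44.4°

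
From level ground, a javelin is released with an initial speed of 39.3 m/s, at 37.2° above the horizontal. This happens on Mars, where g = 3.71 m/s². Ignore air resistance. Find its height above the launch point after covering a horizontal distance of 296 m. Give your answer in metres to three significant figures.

58.8 m

Resolve: vₓ = 39.30 cos 37.2° = 31.30 m/s and v_y0 = 39.30 sin 37.2° = 23.76 m/s.
x = vₓ t ⇒ t = 296/31.30 = 9.456 s.
Height: y = v_y0 t − ½ g t² = 23.76 × 9.456 − 1.855 × 9.456² = 224.7 − 165.9 = 58.82 m.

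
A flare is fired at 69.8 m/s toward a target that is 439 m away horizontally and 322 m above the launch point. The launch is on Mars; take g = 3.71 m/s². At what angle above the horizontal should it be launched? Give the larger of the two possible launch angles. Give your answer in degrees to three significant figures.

78.4°

Trajectory: y = x tanθ − g x² (1 + tan²θ)/(2v₀²). With x = 439, y = 322, v₀ = 69.8, g = 3.71:
73.38 tan²θ − 439 tanθ + (395.4) = 0.
tanθ = [439 ± √(439² − 4 × 73.38 × (395.4))] / (2 × 73.38) = (439 ± 276.9) / 146.8, giving tanθ = 1.105 or 4.878.
θ = 47.84° or 78.42°; the larger is 78.42°.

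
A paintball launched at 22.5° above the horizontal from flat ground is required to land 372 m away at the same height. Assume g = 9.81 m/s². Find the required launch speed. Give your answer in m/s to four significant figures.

71.84 m/s

Level-ground range: R = v₀² sin(2θ)/g, so v₀ = √(gR / sin 2θ).
v₀ = √(9.81 × 372 / sin 45.00°) = √(3649 / 0.7071) = √5160.9 = 71.84 m/s.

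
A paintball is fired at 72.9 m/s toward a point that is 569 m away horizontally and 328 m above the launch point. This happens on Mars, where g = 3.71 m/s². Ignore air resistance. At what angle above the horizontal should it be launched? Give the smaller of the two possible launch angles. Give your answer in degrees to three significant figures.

43.7°

Trajectory: y = x tanθ − g x² (1 + tan²θ)/(2v₀²). With x = 569, y = 328, v₀ = 72.9, g = 3.71:
113.0 tan²θ − 569 tanθ + (441.0) = 0.
tanθ = [569 ± √(569² − 4 × 113.0 × (441.0))] / (2 × 113.0) = (569 ± 352.7) / 226.0, giving tanθ = 0.9569 or 4.078.
θ = 43.74° or 76.22°; the smaller is 43.74°.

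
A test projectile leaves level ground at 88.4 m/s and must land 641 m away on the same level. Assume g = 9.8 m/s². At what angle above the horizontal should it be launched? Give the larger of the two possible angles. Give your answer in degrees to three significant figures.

From R = (v₀²/g) sin 2θ: sin 2θ = 9.80 × 641 / 7814.6 = 0.8039.
2θ = 53.50° or 180° − 53.50° = 126.5°, so θ = 26.75° or 63.25°.
The larger angle is 63.25°.

63.2°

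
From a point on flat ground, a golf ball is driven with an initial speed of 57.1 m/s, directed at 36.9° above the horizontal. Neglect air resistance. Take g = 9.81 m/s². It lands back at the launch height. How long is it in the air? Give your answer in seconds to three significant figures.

6.99 s

Horizontal component vₓ = 57.10 cos 36.9° = 45.66 m/s; vertical v_y0 = 57.10 sin 36.9° = 34.28 m/s.
Time of flight on level ground: T = 2 v_y0 / g = 2 × 34.28 / 9.81 = 6.990 s.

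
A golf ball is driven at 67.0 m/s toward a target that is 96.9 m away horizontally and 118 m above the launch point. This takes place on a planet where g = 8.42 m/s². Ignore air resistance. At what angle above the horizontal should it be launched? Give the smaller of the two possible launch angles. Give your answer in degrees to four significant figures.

56.63°

Trajectory: y = x tanθ − g x² (1 + tan²θ)/(2v₀²). With x = 96.9, y = 118, v₀ = 67.0, g = 8.42:
8.806 tan²θ − 96.9 tanθ + (126.8) = 0.
tanθ = [96.9 ± √(96.9² − 4 × 8.806 × (126.8))] / (2 × 8.806) = (96.9 ± 70.16) / 17.61, giving tanθ = 1.518 or 9.486.
θ = 56.63° or 83.98°; the smaller is 56.63°.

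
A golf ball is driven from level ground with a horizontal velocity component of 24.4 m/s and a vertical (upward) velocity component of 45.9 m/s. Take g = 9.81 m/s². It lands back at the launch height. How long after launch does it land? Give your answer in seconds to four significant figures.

Time of flight on level ground: T = 2 v_y0 / g = 2 × 45.90 / 9.81 = 9.358 s.

9.358 s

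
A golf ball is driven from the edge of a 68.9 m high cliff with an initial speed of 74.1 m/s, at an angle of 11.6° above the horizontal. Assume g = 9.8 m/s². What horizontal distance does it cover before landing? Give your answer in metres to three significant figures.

404 m

Components: vₓ = 74.10 cos 11.6° = 72.59 m/s, v_y0 = 74.10 sin 11.6° = 14.90 m/s.
Vertical motion (up positive, ground at y = 0): 4.900 t² − (14.90) t − 68.9 = 0, so t = (14.90 + √(14.90² + 2·9.80·68.9)) / 9.80 = (14.90 + 39.65) / 9.80 = 5.567 s.
Horizontal distance: R = vₓ t = 72.59 × 5.567 = 404.1 m.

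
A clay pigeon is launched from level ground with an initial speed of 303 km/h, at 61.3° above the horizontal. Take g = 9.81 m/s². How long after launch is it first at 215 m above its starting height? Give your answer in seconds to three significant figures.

3.95 s

Convert: 303 km/h = 303/3.6 = 84.17 m/s.
Horizontal component vₓ = 84.17 cos 61.3° = 40.42 m/s; vertical v_y0 = 84.17 sin 61.3° = 73.83 m/s.
Require v_y0 t − ½ g t² = 215, i.e. 4.905 t² − 73.83 t + 215 = 0.
t = [73.83 ± √(73.83² − 2·9.81·215)] / 9.81 = (73.83 ± 35.10) / 9.81, so t = 3.948 s or t = 11.10 s.
The first (ascending) time is 3.948 s.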